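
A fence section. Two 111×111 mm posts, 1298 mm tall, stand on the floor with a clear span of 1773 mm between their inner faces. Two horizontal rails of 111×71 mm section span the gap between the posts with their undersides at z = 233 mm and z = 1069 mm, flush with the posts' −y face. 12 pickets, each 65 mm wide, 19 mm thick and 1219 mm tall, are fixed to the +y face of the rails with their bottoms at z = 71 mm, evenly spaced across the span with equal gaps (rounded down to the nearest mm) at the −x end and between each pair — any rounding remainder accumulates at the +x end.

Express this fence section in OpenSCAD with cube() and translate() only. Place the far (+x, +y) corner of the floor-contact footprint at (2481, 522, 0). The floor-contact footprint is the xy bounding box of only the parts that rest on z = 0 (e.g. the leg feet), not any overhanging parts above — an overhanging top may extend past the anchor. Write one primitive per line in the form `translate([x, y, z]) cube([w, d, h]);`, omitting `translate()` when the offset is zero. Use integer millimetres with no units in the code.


translate([486, 411, 0]) cube([111, 111, 1298]);
translate([2370, 411, 0]) cube([111, 111, 1298]);
translate([597, 411, 233]) cube([1773, 111, 71]);
translate([597, 411, 1069]) cube([1773, 111, 71]);
translate([673, 522, 71]) cube([65, 19, 1219]);
translate([814, 522, 71]) cube([65, 19, 1219]);
translate([955, 522, 71]) cube([65, 19, 1219]);
translate([1096, 522, 71]) cube([65, 19, 1219]);
translate([1237, 522, 71]) cube([65, 19, 1219]);
translate([1378, 522, 71]) cube([65, 19, 1219]);
translate([1519, 522, 71]) cube([65, 19, 1219]);
translate([1660, 522, 71]) cube([65, 19, 1219]);
translate([1801, 522, 71]) cube([65, 19, 1219]);
translate([1942, 522, 71]) cube([65, 19, 1219]);
translate([2083, 522, 71]) cube([65, 19, 1219]);
translate([2224, 522, 71]) cube([65, 19, 1219]);


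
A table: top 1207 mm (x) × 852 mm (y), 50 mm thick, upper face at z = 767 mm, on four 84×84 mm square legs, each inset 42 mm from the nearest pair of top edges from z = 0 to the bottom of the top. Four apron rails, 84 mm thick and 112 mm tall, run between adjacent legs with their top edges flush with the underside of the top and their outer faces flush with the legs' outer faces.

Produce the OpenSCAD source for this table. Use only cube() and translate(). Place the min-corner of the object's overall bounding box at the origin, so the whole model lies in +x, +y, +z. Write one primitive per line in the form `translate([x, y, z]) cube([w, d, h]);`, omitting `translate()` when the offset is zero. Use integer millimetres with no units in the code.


translate([0, 0, 717]) cube([1207, 852, 50]);
translate([42, 42, 0]) cube([84, 84, 717]);
translate([1081, 42, 0]) cube([84, 84, 717]);
translate([42, 726, 0]) cube([84, 84, 717]);
translate([1081, 726, 0]) cube([84, 84, 717]);
translate([126, 42, 605]) cube([955, 84, 112]);
translate([126, 726, 605]) cube([955, 84, 112]);
translate([42, 126, 605]) cube([84, 600, 112]);
translate([1081, 126, 605]) cube([84, 600, 112]);


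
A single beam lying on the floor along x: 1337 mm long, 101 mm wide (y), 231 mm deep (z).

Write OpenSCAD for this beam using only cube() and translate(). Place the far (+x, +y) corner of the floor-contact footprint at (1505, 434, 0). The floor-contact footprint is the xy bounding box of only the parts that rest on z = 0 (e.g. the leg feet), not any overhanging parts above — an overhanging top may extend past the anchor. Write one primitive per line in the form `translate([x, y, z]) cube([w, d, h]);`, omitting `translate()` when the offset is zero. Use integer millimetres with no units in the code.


translate([168, 333, 0]) cube([1337, 101, 231]);


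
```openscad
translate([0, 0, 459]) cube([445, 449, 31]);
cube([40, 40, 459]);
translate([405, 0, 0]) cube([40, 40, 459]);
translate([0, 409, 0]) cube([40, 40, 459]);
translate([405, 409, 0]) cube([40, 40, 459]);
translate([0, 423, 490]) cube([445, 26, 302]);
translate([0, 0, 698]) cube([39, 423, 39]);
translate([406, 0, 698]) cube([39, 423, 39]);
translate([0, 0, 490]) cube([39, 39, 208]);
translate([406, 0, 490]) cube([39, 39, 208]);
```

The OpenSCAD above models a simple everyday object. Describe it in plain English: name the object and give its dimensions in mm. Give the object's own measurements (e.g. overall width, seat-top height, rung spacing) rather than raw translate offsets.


A chair. The seat is a 445×449×31 mm slab with its top at z = 490 mm, on four 40×40 mm corner legs (flush with the seat edges, standing on z = 0). A flat backrest 26 mm thick, 302 mm tall, spans the full seat width and rises from the seat top along its +y edge, rear face flush with the rear of the seat. Two armrests of 39×39 mm section run along each side from the seat's front edge to the front of the backrest, top faces 247 mm above the seat top and outer faces flush with the seat's x-edges; a 39×39 mm post under the front of each armrest stands on the seat at the front corner.


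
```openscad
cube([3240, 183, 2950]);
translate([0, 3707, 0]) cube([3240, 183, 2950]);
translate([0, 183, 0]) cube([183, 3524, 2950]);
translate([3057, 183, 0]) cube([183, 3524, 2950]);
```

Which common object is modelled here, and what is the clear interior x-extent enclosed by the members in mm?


A house (or room) frame. The interior width is 2874 mm.

Four 2950 mm walls enclosing a rectangle with no floor or roof — a room or house frame. Outside width is 3240 mm and wall thickness is 183 mm, so the interior width is 3240 − 2 × 183 = 2874 mm.


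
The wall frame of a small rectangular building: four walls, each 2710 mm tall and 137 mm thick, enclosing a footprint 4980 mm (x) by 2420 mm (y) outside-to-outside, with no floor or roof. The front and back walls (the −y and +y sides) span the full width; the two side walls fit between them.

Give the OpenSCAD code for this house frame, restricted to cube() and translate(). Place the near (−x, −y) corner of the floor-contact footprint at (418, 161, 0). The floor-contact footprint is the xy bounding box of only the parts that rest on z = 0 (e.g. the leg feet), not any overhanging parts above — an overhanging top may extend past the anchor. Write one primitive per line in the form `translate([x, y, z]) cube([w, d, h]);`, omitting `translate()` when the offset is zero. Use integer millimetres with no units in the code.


translate([418, 161, 0]) cube([4980, 137, 2710]);
translate([418, 2444, 0]) cube([4980, 137, 2710]);
translate([418, 298, 0]) cube([137, 2146, 2710]);
translate([5261, 298, 0]) cube([137, 2146, 2710]);


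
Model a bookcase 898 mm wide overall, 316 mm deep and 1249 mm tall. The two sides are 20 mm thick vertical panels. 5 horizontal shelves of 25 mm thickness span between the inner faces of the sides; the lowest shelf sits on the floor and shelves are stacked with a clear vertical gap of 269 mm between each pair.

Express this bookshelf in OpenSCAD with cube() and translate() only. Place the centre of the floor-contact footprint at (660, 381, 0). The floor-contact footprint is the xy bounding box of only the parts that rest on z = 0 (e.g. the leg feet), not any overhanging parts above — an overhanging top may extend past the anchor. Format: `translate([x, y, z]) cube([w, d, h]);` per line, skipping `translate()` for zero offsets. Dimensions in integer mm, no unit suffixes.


translate([211, 223, 0]) cube([20, 316, 1249]);
translate([1089, 223, 0]) cube([20, 316, 1249]);
translate([231, 223, 0]) cube([858, 316, 25]);
translate([231, 223, 294]) cube([858, 316, 25]);
translate([231, 223, 588]) cube([858, 316, 25]);
translate([231, 223, 882]) cube([858, 316, 25]);
translate([231, 223, 1176]) cube([858, 316, 25]);


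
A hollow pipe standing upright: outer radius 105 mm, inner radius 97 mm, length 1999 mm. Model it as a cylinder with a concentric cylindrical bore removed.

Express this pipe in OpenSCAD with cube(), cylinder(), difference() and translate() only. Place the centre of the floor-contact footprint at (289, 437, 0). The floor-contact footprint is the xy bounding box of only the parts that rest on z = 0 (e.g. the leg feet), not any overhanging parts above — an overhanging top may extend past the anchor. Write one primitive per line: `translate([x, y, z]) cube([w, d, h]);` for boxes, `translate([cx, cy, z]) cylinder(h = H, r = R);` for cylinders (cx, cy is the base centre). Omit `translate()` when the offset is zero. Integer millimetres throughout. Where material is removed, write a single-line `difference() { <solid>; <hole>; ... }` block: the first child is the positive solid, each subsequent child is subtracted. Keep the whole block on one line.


difference() { translate([289, 437, 0]) cylinder(h = 1999, r = 105); translate([289, 437, 0]) cylinder(h = 1999, r = 97); }


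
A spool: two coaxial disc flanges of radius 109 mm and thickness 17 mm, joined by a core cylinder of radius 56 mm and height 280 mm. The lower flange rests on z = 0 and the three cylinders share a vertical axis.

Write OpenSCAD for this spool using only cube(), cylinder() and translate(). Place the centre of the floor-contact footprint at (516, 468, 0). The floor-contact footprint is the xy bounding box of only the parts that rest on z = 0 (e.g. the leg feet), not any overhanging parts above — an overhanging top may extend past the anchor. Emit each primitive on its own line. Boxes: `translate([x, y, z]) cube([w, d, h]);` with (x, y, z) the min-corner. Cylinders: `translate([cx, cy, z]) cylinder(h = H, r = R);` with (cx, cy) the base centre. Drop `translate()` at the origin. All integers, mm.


translate([516, 468, 0]) cylinder(h = 17, r = 109);
translate([516, 468, 17]) cylinder(h = 280, r = 56);
translate([516, 468, 297]) cylinder(h = 17, r = 109);


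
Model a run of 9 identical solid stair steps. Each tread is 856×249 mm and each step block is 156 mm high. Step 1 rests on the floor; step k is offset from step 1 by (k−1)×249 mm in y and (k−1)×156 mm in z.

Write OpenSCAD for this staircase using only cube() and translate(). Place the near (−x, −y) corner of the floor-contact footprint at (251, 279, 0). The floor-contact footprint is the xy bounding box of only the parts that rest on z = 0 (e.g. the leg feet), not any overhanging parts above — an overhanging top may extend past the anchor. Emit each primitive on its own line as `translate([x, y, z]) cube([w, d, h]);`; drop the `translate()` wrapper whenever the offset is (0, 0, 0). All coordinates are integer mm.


translate([251, 279, 0]) cube([856, 249, 156]);
translate([251, 528, 156]) cube([856, 249, 156]);
translate([251, 777, 312]) cube([856, 249, 156]);
translate([251, 1026, 468]) cube([856, 249, 156]);
translate([251, 1275, 624]) cube([856, 249, 156]);
translate([251, 1524, 780]) cube([856, 249, 156]);
translate([251, 1773, 936]) cube([856, 249, 156]);
translate([251, 2022, 1092]) cube([856, 249, 156]);
translate([251, 2271, 1248]) cube([856, 249, 156]);


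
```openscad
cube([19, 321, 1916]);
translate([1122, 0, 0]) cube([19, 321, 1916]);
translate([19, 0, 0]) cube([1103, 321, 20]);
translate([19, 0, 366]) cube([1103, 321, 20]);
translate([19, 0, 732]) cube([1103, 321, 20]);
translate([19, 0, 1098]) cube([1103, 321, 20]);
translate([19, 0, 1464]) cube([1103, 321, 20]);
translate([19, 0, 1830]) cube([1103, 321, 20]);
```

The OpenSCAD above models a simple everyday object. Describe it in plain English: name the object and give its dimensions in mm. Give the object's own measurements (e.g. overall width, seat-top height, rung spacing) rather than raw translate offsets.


An open bookshelf. Two side panels, each 19 mm thick, 321 mm deep and 1916 mm tall, stand 1141 mm apart (outside-to-outside). Between them sit 6 shelves, each 20 mm thick and 321 mm deep, spanning the full gap between the sides. The bottom shelf rests on the floor (its underside at z = 0) and the clear gap between one shelf's top and the next shelf's underside is 346 mm.


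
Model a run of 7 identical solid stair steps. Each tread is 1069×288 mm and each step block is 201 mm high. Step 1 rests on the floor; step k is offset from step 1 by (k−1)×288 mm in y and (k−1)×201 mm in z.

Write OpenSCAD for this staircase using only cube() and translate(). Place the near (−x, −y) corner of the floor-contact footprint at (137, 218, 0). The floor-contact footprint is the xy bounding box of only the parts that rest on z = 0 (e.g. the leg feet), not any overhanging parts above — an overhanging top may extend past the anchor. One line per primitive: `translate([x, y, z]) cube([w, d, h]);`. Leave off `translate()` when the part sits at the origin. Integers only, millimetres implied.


translate([137, 218, 0]) cube([1069, 288, 201]);
translate([137, 506, 201]) cube([1069, 288, 201]);
translate([137, 794, 402]) cube([1069, 288, 201]);
translate([137, 1082, 603]) cube([1069, 288, 201]);
translate([137, 1370, 804]) cube([1069, 288, 201]);
translate([137, 1658, 1005]) cube([1069, 288, 201]);
translate([137, 1946, 1206]) cube([1069, 288, 201]);


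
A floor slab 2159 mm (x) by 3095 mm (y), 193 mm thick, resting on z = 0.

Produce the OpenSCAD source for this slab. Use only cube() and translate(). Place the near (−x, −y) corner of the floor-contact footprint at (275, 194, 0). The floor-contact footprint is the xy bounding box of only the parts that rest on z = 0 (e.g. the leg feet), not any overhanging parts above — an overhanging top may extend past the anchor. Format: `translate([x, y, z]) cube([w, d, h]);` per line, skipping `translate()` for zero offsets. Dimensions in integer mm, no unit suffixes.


translate([275, 194, 0]) cube([2159, 3095, 193]);


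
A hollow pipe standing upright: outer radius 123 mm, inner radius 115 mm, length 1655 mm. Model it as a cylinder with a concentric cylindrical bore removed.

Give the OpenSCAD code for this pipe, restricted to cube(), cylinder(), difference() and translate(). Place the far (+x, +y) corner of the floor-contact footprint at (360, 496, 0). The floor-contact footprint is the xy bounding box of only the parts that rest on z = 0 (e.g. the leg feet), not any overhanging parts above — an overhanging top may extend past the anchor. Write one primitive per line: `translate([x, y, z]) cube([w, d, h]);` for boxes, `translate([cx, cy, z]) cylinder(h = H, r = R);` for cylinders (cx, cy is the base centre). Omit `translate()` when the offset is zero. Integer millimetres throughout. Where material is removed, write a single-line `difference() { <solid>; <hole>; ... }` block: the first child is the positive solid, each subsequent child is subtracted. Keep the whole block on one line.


difference() { translate([237, 373, 0]) cylinder(h = 1655, r = 123); translate([237, 373, 0]) cylinder(h = 1655, r = 115); }


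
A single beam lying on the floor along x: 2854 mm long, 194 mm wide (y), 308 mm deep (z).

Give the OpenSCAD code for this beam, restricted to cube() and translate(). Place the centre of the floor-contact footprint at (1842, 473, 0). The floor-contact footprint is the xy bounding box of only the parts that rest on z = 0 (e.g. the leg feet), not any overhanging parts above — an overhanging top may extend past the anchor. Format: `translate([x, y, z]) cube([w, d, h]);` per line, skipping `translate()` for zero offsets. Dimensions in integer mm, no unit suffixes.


translate([415, 376, 0]) cube([2854, 194, 308]);


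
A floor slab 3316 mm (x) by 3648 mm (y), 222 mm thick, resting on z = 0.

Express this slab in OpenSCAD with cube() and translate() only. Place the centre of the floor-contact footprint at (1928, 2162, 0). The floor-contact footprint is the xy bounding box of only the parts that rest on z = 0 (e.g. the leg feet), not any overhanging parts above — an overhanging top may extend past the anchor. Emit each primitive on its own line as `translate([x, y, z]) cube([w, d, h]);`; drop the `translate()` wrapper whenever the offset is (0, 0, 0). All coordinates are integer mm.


translate([270, 338, 0]) cube([3316, 3648, 222]);


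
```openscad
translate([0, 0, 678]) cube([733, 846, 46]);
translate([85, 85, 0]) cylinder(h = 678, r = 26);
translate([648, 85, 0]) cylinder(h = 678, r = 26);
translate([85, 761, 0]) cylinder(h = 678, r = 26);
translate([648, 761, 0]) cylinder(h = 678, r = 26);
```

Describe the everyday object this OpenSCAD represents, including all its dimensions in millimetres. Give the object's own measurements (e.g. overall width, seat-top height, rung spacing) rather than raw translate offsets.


A rectangular dining table. The top is 733×846×46 mm with its upper surface at z = 724 mm. It stands on four round legs of 52 mm diameter, each leg's bounding box inset 59 mm from the nearest pair of top edges, running from the floor to the underside of the top.


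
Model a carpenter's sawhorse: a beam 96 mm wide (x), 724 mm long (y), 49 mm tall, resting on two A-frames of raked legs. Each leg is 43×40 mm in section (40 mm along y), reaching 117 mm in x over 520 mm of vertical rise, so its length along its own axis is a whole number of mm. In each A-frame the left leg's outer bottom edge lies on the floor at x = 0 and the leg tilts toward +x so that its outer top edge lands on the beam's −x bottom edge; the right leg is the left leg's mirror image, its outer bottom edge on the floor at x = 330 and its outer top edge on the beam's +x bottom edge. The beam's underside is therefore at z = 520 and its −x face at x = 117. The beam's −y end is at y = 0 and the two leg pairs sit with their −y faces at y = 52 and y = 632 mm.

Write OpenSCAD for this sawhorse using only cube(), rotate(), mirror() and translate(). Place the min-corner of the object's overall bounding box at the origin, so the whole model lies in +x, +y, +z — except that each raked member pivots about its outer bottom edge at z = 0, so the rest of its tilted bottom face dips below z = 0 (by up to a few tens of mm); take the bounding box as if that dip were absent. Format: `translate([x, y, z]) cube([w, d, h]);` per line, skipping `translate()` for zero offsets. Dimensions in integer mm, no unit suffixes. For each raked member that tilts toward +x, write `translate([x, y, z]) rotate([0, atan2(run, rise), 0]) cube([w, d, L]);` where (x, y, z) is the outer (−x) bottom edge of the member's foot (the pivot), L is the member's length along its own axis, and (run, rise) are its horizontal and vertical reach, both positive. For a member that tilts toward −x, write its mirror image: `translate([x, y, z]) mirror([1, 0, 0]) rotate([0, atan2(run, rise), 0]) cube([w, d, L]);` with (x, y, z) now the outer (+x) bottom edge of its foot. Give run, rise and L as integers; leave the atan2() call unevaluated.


translate([117, 0, 520]) cube([96, 724, 49]);
translate([0, 52, 0]) rotate([0, atan2(117, 520), 0]) cube([43, 40, 533]);
translate([330, 52, 0]) mirror([1, 0, 0]) rotate([0, atan2(117, 520), 0]) cube([43, 40, 533]);
translate([0, 632, 0]) rotate([0, atan2(117, 520), 0]) cube([43, 40, 533]);
translate([330, 632, 0]) mirror([1, 0, 0]) rotate([0, atan2(117, 520), 0]) cube([43, 40, 533]);


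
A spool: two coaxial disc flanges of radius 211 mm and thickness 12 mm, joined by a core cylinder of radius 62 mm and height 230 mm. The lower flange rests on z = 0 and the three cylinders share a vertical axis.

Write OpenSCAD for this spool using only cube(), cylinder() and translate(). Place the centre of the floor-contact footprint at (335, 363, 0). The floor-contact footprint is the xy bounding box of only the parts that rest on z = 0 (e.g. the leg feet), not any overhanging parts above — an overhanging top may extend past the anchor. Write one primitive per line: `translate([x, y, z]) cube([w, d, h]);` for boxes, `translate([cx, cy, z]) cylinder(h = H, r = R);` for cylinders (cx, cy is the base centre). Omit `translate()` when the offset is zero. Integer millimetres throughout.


translate([335, 363, 0]) cylinder(h = 12, r = 211);
translate([335, 363, 12]) cylinder(h = 230, r = 62);
translate([335, 363, 242]) cylinder(h = 12, r = 211);


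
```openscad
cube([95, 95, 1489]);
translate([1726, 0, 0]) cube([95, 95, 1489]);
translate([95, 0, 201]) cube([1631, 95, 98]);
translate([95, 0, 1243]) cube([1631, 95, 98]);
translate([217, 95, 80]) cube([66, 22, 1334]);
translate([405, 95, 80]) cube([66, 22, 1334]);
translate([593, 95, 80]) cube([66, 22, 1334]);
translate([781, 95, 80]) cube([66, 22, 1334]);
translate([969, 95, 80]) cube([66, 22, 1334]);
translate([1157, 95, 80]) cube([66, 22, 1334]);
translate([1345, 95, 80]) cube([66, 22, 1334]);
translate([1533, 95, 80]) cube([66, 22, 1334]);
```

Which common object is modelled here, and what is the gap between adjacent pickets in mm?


A fence section. The picket gap is 122 mm.

Two posts, two rails, 8 pickets — a fence section. Span 1631 mm holds 8 pickets of 66 mm with 9 equal gaps: ⌊(1631 − 8·66) / 9⌋ = 122 mm.


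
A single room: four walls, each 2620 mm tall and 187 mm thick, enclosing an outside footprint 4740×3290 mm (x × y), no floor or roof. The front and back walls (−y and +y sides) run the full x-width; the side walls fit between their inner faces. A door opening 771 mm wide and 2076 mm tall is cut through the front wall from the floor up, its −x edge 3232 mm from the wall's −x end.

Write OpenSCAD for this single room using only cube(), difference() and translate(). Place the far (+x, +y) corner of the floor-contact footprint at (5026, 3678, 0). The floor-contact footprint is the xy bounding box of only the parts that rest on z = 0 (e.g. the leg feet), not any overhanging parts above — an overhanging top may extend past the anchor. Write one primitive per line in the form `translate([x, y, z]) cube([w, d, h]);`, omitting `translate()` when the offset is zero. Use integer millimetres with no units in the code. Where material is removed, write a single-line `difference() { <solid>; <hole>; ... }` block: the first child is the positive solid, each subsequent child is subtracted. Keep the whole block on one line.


difference() { translate([286, 388, 0]) cube([4740, 187, 2620]); translate([3518, 388, 0]) cube([771, 187, 2076]); }
translate([286, 3491, 0]) cube([4740, 187, 2620]);
translate([286, 575, 0]) cube([187, 2916, 2620]);
translate([4839, 575, 0]) cube([187, 2916, 2620]);


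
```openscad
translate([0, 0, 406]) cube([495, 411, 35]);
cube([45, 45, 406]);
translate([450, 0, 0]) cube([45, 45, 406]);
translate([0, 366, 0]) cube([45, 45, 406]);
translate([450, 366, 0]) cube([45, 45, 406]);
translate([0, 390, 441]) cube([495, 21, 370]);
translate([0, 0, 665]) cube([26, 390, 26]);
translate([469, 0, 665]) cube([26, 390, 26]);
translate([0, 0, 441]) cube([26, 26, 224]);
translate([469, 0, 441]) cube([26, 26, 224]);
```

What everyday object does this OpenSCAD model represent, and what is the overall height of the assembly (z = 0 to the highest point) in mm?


A chair. The overall height is 811 mm.

A slab on four corner posts with a tall panel at the back — a chair. The seat slab sits at z = 406 with thickness 35, and the 370 mm backrest starts at the seat top, so the overall height is 406 + 35 + 370 = 811 mm.


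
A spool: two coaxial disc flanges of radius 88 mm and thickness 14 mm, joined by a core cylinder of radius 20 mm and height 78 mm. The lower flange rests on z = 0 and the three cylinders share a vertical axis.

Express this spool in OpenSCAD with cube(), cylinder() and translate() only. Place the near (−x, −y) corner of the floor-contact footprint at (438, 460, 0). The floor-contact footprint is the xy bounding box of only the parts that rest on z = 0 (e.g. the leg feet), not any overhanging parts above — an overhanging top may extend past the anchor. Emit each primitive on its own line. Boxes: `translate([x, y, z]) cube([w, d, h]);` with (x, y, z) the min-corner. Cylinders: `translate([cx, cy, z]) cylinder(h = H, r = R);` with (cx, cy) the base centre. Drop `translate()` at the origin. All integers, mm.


translate([526, 548, 0]) cylinder(h = 14, r = 88);
translate([526, 548, 14]) cylinder(h = 78, r = 20);
translate([526, 548, 92]) cylinder(h = 14, r = 88);


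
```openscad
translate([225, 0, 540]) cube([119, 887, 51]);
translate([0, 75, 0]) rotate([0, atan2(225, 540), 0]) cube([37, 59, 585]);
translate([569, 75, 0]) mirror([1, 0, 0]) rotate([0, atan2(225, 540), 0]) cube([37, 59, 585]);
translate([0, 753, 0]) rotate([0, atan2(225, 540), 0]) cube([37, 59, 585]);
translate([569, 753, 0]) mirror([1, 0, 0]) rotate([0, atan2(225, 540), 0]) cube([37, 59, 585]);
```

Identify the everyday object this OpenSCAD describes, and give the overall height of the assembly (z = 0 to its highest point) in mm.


A sawhorse. The overall height is 591 mm.

A beam across two mirrored pairs of raked legs — a sawhorse. The beam's underside is at z = 540 (matching the legs' vertical rise in atan2(225, 540)) and the beam is 51 mm tall, so its top is at 540 + 51 = 591 mm. The raked legs top out at the beam's underside, so that is the highest point.


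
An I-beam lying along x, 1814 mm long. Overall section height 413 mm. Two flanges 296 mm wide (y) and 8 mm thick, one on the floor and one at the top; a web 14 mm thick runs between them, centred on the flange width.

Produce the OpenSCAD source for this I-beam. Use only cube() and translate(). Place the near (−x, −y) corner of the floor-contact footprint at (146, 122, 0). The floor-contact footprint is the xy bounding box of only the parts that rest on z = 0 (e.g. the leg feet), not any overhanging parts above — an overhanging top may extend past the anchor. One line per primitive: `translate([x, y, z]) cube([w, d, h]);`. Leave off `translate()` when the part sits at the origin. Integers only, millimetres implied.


translate([146, 122, 0]) cube([1814, 296, 8]);
translate([146, 263, 8]) cube([1814, 14, 397]);
translate([146, 122, 405]) cube([1814, 296, 8]);


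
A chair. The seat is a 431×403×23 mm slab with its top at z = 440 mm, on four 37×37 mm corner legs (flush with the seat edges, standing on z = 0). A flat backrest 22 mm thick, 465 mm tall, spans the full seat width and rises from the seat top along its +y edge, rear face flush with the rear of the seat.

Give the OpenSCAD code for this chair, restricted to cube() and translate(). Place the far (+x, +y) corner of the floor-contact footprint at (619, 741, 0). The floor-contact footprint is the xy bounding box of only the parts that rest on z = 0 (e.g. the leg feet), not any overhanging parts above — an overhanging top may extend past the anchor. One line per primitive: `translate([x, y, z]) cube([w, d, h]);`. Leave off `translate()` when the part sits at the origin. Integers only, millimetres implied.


translate([188, 338, 417]) cube([431, 403, 23]);
translate([188, 338, 0]) cube([37, 37, 417]);
translate([582, 338, 0]) cube([37, 37, 417]);
translate([188, 704, 0]) cube([37, 37, 417]);
translate([582, 704, 0]) cube([37, 37, 417]);
translate([188, 719, 440]) cube([431, 22, 465]);


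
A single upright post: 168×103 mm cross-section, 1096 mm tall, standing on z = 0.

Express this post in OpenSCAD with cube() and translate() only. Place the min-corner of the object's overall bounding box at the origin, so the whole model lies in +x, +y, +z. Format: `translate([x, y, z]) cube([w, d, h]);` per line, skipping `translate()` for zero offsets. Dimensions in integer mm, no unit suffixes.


cube([168, 103, 1096]);


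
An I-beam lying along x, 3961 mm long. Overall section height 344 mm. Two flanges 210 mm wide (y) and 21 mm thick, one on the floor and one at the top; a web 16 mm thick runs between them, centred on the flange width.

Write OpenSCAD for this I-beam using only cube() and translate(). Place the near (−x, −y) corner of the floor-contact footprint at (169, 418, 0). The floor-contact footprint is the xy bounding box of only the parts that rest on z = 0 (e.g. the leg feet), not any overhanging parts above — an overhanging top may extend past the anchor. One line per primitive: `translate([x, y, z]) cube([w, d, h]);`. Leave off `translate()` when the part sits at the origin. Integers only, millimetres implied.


translate([169, 418, 0]) cube([3961, 210, 21]);
translate([169, 515, 21]) cube([3961, 16, 302]);
translate([169, 418, 323]) cube([3961, 210, 21]);


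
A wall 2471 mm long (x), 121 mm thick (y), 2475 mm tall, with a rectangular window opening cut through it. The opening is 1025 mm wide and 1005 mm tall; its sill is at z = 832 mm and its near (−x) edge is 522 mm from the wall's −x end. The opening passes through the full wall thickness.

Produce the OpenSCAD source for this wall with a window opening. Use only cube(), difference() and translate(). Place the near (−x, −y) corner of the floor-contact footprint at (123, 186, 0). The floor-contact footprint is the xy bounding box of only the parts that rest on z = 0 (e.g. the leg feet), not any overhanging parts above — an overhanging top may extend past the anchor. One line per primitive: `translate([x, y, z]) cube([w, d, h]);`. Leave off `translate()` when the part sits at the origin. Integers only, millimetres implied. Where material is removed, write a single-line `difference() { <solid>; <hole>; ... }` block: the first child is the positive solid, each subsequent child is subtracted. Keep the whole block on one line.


difference() { translate([123, 186, 0]) cube([2471, 121, 2475]); translate([645, 186, 832]) cube([1025, 121, 1005]); }


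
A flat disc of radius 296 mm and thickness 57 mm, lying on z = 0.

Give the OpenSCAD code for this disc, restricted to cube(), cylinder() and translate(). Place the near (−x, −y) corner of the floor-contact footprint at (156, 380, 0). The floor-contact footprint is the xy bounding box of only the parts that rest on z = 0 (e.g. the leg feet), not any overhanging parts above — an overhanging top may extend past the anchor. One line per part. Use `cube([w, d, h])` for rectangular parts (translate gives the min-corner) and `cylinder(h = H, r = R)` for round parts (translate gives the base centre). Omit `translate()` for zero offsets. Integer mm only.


translate([452, 676, 0]) cylinder(h = 57, r = 296);


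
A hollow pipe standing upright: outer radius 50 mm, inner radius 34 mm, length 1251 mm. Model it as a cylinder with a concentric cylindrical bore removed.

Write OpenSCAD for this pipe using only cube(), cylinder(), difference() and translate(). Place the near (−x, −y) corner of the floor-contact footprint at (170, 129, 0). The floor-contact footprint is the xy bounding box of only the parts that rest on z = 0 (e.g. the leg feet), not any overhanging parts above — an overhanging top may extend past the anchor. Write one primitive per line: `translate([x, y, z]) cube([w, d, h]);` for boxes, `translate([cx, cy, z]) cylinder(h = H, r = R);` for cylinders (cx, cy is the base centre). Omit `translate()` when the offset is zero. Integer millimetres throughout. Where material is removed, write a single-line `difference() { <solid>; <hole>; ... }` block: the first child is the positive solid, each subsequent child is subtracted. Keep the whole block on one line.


difference() { translate([220, 179, 0]) cylinder(h = 1251, r = 50); translate([220, 179, 0]) cylinder(h = 1251, r = 34); }


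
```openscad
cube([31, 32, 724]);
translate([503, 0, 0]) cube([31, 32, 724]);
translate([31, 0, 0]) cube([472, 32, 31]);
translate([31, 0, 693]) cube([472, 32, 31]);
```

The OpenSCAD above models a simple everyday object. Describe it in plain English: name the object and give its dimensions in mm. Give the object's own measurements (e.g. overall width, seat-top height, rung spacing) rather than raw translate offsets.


A rectangular picture frame lying in the x–z plane (depth along y). The opening is 472 mm wide (x) by 662 mm tall (z), surrounded by a border 31 mm wide on all four sides. The frame is 32 mm deep and is made of two full-height vertical stiles with two horizontal rails fitted between them.


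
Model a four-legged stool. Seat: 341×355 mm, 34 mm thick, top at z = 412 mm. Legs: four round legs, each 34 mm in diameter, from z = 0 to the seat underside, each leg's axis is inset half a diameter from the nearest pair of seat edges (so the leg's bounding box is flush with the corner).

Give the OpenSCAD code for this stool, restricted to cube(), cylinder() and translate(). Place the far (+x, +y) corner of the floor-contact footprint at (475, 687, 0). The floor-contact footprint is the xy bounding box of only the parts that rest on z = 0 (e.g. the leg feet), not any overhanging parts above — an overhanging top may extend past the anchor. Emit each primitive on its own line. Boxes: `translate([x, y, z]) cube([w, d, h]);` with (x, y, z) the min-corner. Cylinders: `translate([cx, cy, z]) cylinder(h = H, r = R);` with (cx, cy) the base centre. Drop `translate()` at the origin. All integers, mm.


// leg_h = 412 - 34 = 378
translate([134, 332, 378]) cube([341, 355, 34]);
translate([151, 349, 0]) cylinder(h = 378, r = 17);
translate([458, 349, 0]) cylinder(h = 378, r = 17);
translate([151, 670, 0]) cylinder(h = 378, r = 17);
translate([458, 670, 0]) cylinder(h = 378, r = 17);


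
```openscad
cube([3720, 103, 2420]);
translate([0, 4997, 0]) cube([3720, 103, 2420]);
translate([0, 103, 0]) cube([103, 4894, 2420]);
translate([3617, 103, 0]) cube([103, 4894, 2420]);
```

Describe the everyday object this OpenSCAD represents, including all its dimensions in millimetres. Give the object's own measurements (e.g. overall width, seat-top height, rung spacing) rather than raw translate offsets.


The wall frame of a small rectangular building: four walls, each 2420 mm tall and 103 mm thick, enclosing a footprint 3720 mm (x) by 5100 mm (y) outside-to-outside, with no floor or roof. The front and back walls (the −y and +y sides) span the full width; the two side walls fit between them.


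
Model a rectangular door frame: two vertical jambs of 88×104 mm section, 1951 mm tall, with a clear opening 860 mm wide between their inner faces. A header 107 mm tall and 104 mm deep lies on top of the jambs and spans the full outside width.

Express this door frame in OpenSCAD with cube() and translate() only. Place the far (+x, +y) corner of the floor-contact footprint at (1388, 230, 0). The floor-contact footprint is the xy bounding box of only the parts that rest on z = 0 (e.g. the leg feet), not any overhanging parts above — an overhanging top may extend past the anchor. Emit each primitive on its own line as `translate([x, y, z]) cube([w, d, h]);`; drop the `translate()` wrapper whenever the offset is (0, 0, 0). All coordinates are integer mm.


translate([352, 126, 0]) cube([88, 104, 1951]);
translate([1300, 126, 0]) cube([88, 104, 1951]);
translate([352, 126, 1951]) cube([1036, 104, 107]);


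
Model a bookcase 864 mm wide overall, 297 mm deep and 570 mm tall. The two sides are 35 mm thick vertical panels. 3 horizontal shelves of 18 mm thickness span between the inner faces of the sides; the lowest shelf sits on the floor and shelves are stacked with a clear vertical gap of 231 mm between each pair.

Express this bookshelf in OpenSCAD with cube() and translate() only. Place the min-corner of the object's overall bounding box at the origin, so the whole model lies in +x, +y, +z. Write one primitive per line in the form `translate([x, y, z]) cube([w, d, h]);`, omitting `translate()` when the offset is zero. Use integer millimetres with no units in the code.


cube([35, 297, 570]);
translate([829, 0, 0]) cube([35, 297, 570]);
translate([35, 0, 0]) cube([794, 297, 18]);
translate([35, 0, 249]) cube([794, 297, 18]);
translate([35, 0, 498]) cube([794, 297, 18]);


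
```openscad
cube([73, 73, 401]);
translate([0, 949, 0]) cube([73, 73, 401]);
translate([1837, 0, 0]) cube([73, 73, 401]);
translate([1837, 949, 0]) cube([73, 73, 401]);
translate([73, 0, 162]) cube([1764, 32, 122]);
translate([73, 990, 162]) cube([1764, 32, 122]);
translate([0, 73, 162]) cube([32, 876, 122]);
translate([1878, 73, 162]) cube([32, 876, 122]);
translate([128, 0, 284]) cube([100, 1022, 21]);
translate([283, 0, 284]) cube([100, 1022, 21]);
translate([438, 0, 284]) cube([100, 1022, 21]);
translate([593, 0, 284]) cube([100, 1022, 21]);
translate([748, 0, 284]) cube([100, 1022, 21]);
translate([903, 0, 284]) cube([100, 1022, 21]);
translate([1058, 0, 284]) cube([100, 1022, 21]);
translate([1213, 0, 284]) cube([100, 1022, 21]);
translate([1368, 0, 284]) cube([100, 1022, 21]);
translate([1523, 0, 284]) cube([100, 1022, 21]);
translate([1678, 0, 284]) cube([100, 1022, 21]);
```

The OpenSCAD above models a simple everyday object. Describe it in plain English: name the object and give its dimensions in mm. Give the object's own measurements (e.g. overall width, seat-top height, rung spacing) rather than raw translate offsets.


A bed frame 1910 mm long (x) by 1022 mm wide (y). Four 73×73 mm corner posts, 401 mm tall, at the corners of the footprint. Four rails of 32 mm thickness and 122 mm height run between adjacent posts with their undersides at z = 162 mm, their outer faces flush with the outside of the frame (the two x-running rails run between the posts' inner faces; the two y-running rails run between the posts' inner faces). 11 slats, each 100 mm wide (x) and 21 mm thick, lie across the top of the two x-running rails, running the full 1022 mm width of the frame in y; along x they sit between the end posts with a 55 mm gap after the −x posts and between neighbouring slats, leaving 59 mm before the +x posts.


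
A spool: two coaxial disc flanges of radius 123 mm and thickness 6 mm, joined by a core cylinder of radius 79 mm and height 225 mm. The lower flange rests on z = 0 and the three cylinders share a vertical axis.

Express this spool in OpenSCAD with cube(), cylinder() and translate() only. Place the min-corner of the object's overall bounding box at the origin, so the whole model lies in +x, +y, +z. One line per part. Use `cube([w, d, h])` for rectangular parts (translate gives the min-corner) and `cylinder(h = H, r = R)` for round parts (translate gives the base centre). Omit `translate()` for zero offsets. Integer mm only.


translate([123, 123, 0]) cylinder(h = 6, r = 123);
translate([123, 123, 6]) cylinder(h = 225, r = 79);
translate([123, 123, 231]) cylinder(h = 6, r = 123);


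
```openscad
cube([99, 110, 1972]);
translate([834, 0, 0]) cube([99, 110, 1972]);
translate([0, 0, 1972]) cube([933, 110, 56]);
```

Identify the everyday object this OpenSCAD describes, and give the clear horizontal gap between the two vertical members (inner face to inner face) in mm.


A door frame. The clear opening width is 735 mm.

Two 1972 mm tall posts with a header on top — a door frame. The left jamb is 99 mm wide at x = 0; the right jamb starts at x = 834. The clear opening is 834 − 99 = 735 mm.


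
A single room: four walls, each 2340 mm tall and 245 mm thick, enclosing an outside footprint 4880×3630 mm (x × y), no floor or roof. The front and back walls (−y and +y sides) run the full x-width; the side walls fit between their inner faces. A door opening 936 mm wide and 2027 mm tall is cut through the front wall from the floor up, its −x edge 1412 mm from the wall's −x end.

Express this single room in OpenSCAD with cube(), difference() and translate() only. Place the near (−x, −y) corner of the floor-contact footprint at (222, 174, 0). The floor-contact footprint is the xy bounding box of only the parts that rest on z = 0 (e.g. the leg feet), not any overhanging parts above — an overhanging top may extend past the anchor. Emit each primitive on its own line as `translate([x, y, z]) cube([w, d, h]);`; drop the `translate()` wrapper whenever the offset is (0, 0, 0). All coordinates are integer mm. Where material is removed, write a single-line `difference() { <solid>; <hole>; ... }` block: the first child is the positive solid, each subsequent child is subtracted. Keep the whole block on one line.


difference() { translate([222, 174, 0]) cube([4880, 245, 2340]); translate([1634, 174, 0]) cube([936, 245, 2027]); }
translate([222, 3559, 0]) cube([4880, 245, 2340]);
translate([222, 419, 0]) cube([245, 3140, 2340]);
translate([4857, 419, 0]) cube([245, 3140, 2340]);
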